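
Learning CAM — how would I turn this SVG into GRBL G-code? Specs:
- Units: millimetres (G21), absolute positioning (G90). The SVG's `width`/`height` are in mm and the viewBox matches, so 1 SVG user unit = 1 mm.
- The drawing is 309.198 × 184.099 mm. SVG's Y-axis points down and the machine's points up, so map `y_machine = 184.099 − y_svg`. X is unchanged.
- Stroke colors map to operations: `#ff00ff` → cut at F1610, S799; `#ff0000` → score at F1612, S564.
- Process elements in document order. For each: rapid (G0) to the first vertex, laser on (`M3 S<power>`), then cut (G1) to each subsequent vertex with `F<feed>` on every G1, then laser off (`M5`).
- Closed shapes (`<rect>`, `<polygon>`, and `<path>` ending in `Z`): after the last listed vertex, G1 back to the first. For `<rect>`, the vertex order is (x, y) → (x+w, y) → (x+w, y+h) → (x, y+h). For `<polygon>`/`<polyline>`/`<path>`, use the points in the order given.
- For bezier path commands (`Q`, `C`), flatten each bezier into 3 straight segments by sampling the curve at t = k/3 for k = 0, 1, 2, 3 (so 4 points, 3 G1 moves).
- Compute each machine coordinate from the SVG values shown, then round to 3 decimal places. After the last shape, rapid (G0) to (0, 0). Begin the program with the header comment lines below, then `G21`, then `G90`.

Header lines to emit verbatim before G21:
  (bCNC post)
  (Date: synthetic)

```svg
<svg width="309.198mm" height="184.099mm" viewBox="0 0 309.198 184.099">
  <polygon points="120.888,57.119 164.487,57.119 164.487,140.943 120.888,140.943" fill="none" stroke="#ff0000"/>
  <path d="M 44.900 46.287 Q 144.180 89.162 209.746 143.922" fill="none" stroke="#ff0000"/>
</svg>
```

(bCNC post)
(Date: synthetic)
G21
G90
G0 X120.888 Y126.980
M3 S564
G1 X164.487 Y126.980 F1612
G1 X164.487 Y43.156 F1612
G1 X120.888 Y43.156 F1612
G1 X120.888 Y126.980 F1612
M5
G0 X44.900 Y137.812
M3 S564
G1 X107.341 Y107.908 F1612
G1 X162.289 Y75.363 F1612
G1 X209.746 Y40.177 F1612
M5
G0 X0.000 Y0.000

Since the viewBox matches the mm dimensions, user units are millimetres directly. The only transform is the Y-flip y_m = 184.099 − y_svg.

Shape 1 is a rectangle drawn with `<polygon>`. Its stroke #ff0000 means score at S564, F1612. After flipping Y the toolpath is (120.888,126.980) → (164.487,126.980) → (164.487,43.156) → (120.888,43.156) → (120.888,126.980), returning to the start.

Shape 2 is a quadratic bezier drawn with `<path>`. Its stroke #ff0000 means score at S564, F1612. After flipping Y the toolpath is (44.900,137.812) → (107.341,107.908) → (162.289,75.363) → (209.746,40.177).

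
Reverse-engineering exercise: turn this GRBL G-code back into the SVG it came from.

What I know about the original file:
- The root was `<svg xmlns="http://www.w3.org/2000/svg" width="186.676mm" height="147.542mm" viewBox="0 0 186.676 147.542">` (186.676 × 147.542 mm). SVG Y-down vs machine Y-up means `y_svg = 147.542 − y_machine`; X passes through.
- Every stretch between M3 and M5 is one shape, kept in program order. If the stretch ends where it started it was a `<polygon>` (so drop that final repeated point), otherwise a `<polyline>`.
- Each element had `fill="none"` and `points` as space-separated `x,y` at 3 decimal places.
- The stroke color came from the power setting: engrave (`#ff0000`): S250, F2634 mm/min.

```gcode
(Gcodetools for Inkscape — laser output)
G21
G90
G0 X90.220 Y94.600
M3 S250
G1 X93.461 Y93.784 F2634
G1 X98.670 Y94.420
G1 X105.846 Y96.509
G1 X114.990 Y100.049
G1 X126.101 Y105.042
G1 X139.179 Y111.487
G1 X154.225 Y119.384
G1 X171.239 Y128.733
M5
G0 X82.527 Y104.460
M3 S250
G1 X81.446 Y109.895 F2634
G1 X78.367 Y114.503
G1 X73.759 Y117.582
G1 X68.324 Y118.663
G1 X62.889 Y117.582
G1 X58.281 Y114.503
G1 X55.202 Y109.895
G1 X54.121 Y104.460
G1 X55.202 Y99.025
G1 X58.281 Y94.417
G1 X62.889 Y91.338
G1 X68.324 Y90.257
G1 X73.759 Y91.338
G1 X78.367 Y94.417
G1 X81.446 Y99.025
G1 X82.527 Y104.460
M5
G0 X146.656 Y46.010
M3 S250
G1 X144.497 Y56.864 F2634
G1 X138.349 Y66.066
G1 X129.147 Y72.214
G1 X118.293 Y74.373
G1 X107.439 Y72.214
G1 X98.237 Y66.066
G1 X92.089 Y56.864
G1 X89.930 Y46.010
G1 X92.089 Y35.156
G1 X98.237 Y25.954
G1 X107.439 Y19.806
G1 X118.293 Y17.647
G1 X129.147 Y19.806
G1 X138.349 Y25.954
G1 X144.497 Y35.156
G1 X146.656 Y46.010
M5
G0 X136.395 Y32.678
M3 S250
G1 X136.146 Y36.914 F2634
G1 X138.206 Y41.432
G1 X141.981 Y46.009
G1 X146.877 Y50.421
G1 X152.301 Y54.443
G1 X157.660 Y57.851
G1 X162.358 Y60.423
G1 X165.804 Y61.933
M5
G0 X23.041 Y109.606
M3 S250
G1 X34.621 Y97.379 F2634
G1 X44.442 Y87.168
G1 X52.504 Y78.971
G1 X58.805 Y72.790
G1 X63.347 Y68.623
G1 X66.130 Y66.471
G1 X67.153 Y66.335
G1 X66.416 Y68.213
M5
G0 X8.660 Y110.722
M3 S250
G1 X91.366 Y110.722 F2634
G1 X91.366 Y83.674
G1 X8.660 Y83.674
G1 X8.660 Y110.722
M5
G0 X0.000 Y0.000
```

<svg xmlns="http://www.w3.org/2000/svg" width="186.676mm" height="147.542mm" viewBox="0 0 186.676 147.542">
  <polyline points="90.220,52.942 93.461,53.758 98.670,53.122 105.846,51.033 114.990,47.493 126.101,42.500 139.179,36.055 154.225,28.158 171.239,18.809" fill="none" stroke="#ff0000"/>
  <polygon points="82.527,43.082 81.446,37.647 78.367,33.039 73.759,29.960 68.324,28.879 62.889,29.960 58.281,33.039 55.202,37.647 54.121,43.082 55.202,48.517 58.281,53.125 62.889,56.204 68.324,57.285 73.759,56.204 78.367,53.125 81.446,48.517" fill="none" stroke="#ff0000"/>
  <polygon points="146.656,101.532 144.497,90.678 138.349,81.476 129.147,75.328 118.293,73.169 107.439,75.328 98.237,81.476 92.089,90.678 89.930,101.532 92.089,112.386 98.237,121.588 107.439,127.736 118.293,129.895 129.147,127.736 138.349,121.588 144.497,112.386" fill="none" stroke="#ff0000"/>
  <polyline points="136.395,114.864 136.146,110.628 138.206,106.110 141.981,101.533 146.877,97.121 152.301,93.099 157.660,89.691 162.358,87.119 165.804,85.609" fill="none" stroke="#ff0000"/>
  <polyline points="23.041,37.936 34.621,50.163 44.442,60.374 52.504,68.571 58.805,74.752 63.347,78.919 66.130,81.071 67.153,81.207 66.416,79.329" fill="none" stroke="#ff0000"/>
  <polygon points="8.660,36.820 91.366,36.820 91.366,63.868 8.660,63.868" fill="none" stroke="#ff0000"/>
</svg>

Machine Y-up, SVG Y-down with viewBox height 147.542, so y_svg = 147.542 − y_machine; X carries over. Every run uses S250, so all elements get stroke `#ff0000` (engrave).

Run 1: The run is open, so emit a `<polyline>` with points (Y-flipped): 90.220,52.942 93.461,53.758 98.670,53.122 105.846,51.033 114.990,47.493 126.101,42.500 139.179,36.055 154.225,28.158 171.239,18.809.

Run 2: The run returns to its start, so emit a `<polygon>` with points (Y-flipped): 82.527,43.082 81.446,37.647 78.367,33.039 73.759,29.960 68.324,28.879 62.889,29.960 58.281,33.039 55.202,37.647 54.121,43.082 55.202,48.517 58.281,53.125 62.889,56.204 68.324,57.285 73.759,56.204 78.367,53.125 81.446,48.517.

Run 3: The run returns to its start, so emit a `<polygon>` with points (Y-flipped): 146.656,101.532 144.497,90.678 138.349,81.476 129.147,75.328 118.293,73.169 107.439,75.328 98.237,81.476 92.089,90.678 89.930,101.532 92.089,112.386 98.237,121.588 107.439,127.736 118.293,129.895 129.147,127.736 138.349,121.588 144.497,112.386.

Run 4: The run is open, so emit a `<polyline>` with points (Y-flipped): 136.395,114.864 136.146,110.628 138.206,106.110 141.981,101.533 146.877,97.121 152.301,93.099 157.660,89.691 162.358,87.119 165.804,85.609.

Run 5: The run is open, so emit a `<polyline>` with points (Y-flipped): 23.041,37.936 34.621,50.163 44.442,60.374 52.504,68.571 58.805,74.752 63.347,78.919 66.130,81.071 67.153,81.207 66.416,79.329.

Run 6: The run returns to its start, so emit a `<polygon>` with points (Y-flipped): 8.660,36.820 91.366,36.820 91.366,63.868 8.660,63.868.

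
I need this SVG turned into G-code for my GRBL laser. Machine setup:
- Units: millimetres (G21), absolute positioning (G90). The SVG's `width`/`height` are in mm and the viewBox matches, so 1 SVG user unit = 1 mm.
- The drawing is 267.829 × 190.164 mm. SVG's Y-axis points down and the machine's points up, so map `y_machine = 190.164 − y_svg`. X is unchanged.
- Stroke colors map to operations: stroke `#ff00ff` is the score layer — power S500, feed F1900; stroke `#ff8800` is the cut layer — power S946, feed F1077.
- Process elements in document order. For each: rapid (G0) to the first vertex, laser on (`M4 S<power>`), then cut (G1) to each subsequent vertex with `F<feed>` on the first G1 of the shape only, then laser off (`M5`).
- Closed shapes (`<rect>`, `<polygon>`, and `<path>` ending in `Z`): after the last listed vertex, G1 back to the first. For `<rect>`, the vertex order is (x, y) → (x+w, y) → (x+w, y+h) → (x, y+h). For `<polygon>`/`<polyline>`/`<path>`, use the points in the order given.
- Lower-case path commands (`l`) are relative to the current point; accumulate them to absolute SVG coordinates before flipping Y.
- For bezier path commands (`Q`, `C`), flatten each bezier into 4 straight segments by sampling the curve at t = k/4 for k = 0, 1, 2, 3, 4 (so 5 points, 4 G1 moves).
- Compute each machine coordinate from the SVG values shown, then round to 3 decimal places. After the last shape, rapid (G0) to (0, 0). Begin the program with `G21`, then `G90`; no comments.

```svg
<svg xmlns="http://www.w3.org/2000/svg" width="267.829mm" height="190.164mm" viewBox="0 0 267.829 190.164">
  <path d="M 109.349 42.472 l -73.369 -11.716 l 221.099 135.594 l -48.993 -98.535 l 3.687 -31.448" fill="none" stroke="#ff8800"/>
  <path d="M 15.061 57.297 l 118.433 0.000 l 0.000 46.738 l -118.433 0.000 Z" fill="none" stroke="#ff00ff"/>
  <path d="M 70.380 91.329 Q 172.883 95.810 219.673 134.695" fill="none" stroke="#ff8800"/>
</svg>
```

viewBox `0 0 267.829 190.164` with mm width/height → 1 unit = 1 mm. Flip: y_m = 190.164 − y_svg.

**Shape 1** — `<path>` open polyline, stroke `#ff8800` → cut (S946, F1077). Machine vertices: (109.349,147.692) → (35.980,159.408) → (257.079,23.814) → (208.086,122.349) → (211.773,153.797). Open path.

**Shape 2** — `<path>` rectangle, stroke `#ff00ff` → score (S500, F1900). Machine vertices: (15.061,132.867) → (133.494,132.867) → (133.494,86.129) → (15.061,86.129) → (15.061,132.867). Closed: final G1 returns to the first vertex.

**Shape 3** — `<path>` quadratic bezier, stroke `#ff8800` → cut (S946, F1077). Control points (SVG): P0=(70.380,91.329), P1=(172.883,95.810), P2=(219.673,134.695); sampled at t=k/4. Machine vertices: (70.380,98.835) → (118.149,94.444) → (158.955,85.753) → (192.796,72.761) → (219.673,55.469). Open path.

G21
G90
G0 X109.349 Y147.692
M4 S946
G1 X35.980 Y159.408 F1077
G1 X257.079 Y23.814
G1 X208.086 Y122.349
G1 X211.773 Y153.797
M5
G0 X15.061 Y132.867
M4 S500
G1 X133.494 Y132.867 F1900
G1 X133.494 Y86.129
G1 X15.061 Y86.129
G1 X15.061 Y132.867
M5
G0 X70.380 Y98.835
M4 S946
G1 X118.149 Y94.444 F1077
G1 X158.955 Y85.753
G1 X192.796 Y72.761
G1 X219.673 Y55.469
M5
G0 X0.000 Y0.000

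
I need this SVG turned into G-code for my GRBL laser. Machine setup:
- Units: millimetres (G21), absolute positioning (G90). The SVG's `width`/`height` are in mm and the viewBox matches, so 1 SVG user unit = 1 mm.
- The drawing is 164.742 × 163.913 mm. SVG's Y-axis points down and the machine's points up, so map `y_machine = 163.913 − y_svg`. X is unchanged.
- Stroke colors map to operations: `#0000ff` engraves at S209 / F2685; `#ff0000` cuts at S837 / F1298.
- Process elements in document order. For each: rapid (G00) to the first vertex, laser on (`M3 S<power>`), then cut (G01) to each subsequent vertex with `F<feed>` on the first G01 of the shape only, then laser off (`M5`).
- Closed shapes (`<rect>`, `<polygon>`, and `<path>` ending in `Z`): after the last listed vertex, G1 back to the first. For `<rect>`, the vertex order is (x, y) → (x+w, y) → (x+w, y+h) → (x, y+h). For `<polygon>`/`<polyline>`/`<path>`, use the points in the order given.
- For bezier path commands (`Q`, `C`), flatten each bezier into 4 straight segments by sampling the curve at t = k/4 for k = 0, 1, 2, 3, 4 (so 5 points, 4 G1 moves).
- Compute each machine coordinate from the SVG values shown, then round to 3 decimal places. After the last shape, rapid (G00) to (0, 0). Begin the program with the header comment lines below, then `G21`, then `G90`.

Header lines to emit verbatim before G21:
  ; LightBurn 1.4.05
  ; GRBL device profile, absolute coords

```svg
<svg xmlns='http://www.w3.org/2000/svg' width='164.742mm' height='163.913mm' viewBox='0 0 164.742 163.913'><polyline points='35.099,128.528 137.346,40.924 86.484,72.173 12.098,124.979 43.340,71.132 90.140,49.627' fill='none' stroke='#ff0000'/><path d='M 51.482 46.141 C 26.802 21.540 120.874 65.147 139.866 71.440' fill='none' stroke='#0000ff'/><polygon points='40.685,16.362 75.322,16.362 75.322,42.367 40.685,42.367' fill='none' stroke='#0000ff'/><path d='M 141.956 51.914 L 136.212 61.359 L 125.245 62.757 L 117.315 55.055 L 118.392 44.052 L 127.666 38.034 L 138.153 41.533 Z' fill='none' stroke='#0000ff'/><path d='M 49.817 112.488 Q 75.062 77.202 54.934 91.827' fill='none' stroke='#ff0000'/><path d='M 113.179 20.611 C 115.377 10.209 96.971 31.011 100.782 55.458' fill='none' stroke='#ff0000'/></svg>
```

; LightBurn 1.4.05
; GRBL device profile, absolute coords
G21
G90
G00 X35.099 Y35.385
M3 S837
G01 X137.346 Y122.989 F1298
G01 X86.484 Y91.740
G01 X12.098 Y38.934
G01 X43.340 Y92.781
G01 X90.140 Y114.286
M5
G00 X51.482 Y117.772
M3 S209
G01 X52.209 Y125.083 F2685
G01 X79.297 Y116.708
G01 X114.573 Y102.540
G01 X139.866 Y92.473
M5
G00 X40.685 Y147.551
M3 S209
G01 X75.322 Y147.551 F2685
G01 X75.322 Y121.546
G01 X40.685 Y121.546
G01 X40.685 Y147.551
M5
G00 X141.956 Y111.999
M3 S209
G01 X136.212 Y102.554 F2685
G01 X125.245 Y101.156
G01 X117.315 Y108.858
G01 X118.392 Y119.861
G01 X127.666 Y125.879
G01 X138.153 Y122.380
G01 X141.956 Y111.999
M5
G00 X49.817 Y51.425
M3 S837
G01 X59.604 Y65.949 F1298
G01 X63.719 Y74.233
G01 X62.162 Y76.279
G01 X54.934 Y72.086
M5
G00 X113.179 Y143.302
M3 S837
G01 X111.633 Y145.683 F1298
G01 X106.376 Y138.947
G01 X101.420 Y125.676
G01 X100.782 Y108.455
M5
G00 X0.000 Y0.000

Since the viewBox matches the mm dimensions, user units are millimetres directly. The only transform is the Y-flip y_m = 163.913 − y_svg.

Shape 1 is a open polyline drawn with `<polyline>`. Its stroke #ff0000 means cut at S837, F1298. After flipping Y the toolpath is (35.099,35.385) → (137.346,122.989) → (86.484,91.740) → (12.098,38.934) → (43.340,92.781) → (90.140,114.286).

Shape 2 is a cubic bezier drawn with `<path>`. Its stroke #0000ff means engrave at S209, F2685. After flipping Y the toolpath is (51.482,117.772) → (52.209,125.083) → (79.297,116.708) → (114.573,102.540) → (139.866,92.473).

Shape 3 is a rectangle drawn with `<polygon>`. Its stroke #0000ff means engrave at S209, F2685. After flipping Y the toolpath is (40.685,147.551) → (75.322,147.551) → (75.322,121.546) → (40.685,121.546) → (40.685,147.551), returning to the start.

Shape 4 is a regular polygon drawn with `<path>`. Its stroke #0000ff means engrave at S209, F2685. After flipping Y the toolpath is (141.956,111.999) → (136.212,102.554) → (125.245,101.156) → (117.315,108.858) → (118.392,119.861) → (127.666,125.879) → (138.153,122.380) → (141.956,111.999), returning to the start.

Shape 5 is a quadratic bezier drawn with `<path>`. Its stroke #ff0000 means cut at S837, F1298. After flipping Y the toolpath is (49.817,51.425) → (59.604,65.949) → (63.719,74.233) → (62.162,76.279) → (54.934,72.086).

Shape 6 is a cubic bezier drawn with `<path>`. Its stroke #ff0000 means cut at S837, F1298. After flipping Y the toolpath is (113.179,143.302) → (111.633,145.683) → (106.376,138.947) → (101.420,125.676) → (100.782,108.455).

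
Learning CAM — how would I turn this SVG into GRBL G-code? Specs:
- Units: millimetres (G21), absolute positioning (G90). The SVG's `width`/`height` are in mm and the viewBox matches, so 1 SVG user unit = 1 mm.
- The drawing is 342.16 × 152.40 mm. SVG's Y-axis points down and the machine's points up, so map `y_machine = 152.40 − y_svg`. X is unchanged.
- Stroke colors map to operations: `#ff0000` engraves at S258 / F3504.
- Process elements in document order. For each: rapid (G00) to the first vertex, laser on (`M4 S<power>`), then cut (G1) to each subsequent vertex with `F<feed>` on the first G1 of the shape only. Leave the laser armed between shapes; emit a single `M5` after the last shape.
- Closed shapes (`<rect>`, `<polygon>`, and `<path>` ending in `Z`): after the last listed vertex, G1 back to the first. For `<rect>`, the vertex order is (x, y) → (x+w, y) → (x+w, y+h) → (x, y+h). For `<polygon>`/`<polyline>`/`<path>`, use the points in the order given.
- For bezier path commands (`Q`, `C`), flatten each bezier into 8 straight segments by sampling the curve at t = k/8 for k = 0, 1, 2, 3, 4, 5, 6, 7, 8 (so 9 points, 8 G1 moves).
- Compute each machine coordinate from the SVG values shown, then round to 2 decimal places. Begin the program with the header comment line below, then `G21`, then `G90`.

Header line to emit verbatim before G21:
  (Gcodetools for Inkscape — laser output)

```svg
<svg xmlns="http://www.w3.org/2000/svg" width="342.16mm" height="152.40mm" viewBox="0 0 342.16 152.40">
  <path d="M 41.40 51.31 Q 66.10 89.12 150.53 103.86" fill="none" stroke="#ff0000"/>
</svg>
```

(Gcodetools for Inkscape — laser output)
G21
G90
G00 X41.40 Y101.09
M4 S258
G1 X48.51 Y92.00 F3504
G1 X57.48 Y83.63
G1 X68.32 Y75.98
G1 X81.03 Y69.05
G1 X95.61 Y62.84
G1 X112.05 Y57.35
G1 X130.36 Y52.59
G1 X150.53 Y48.54
M5

1 u = 1 mm; y_m = 152.40 − y.

[1] `<path>` quadratic bezier, #ff0000→engrave S258 F3504: (41.40,101.09) → (48.51,92.00) → (57.48,83.63) → (68.32,75.98) → (81.03,69.05) → (95.61,62.84) → (112.05,57.35) → (130.36,52.59) → (150.53,48.54)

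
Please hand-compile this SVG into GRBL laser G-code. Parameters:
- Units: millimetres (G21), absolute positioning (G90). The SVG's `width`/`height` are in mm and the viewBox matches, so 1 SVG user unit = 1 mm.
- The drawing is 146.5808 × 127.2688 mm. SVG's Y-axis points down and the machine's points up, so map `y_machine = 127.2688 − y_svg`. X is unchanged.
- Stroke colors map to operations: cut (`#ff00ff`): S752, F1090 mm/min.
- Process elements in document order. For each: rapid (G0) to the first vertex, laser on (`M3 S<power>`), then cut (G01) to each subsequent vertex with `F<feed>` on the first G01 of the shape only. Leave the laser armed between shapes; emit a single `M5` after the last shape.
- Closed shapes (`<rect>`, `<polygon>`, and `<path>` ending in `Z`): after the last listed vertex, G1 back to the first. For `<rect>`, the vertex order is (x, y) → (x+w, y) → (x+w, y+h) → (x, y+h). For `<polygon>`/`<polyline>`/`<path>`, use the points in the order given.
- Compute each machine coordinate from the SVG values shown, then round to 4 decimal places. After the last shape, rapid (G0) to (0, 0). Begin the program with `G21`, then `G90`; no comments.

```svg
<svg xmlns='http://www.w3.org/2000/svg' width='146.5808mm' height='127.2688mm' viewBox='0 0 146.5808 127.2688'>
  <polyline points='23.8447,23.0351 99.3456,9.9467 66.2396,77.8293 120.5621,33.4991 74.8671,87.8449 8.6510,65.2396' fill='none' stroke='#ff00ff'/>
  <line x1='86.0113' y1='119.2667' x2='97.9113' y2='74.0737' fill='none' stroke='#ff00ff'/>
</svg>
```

viewBox `0 0 146.5808 127.2688` with mm width/height → 1 unit = 1 mm. Flip: y_m = 127.2688 − y_svg.

**Shape 1** — `<polyline>` open polyline, stroke `#ff00ff` → cut (S752, F1090). Machine vertices: (23.8447,104.2337) → (99.3456,117.3221) → (66.2396,49.4395) → (120.5621,93.7697) → (74.8671,39.4239) → (8.6510,62.0292). Open path.

**Shape 2** — `<line>` line segment, stroke `#ff00ff` → cut (S752, F1090). Machine vertices: (86.0113,8.0021) → (97.9113,53.1951). Open path.

G21
G90
G0 X23.8447 Y104.2337
M3 S752
G01 X99.3456 Y117.3221 F1090
G01 X66.2396 Y49.4395
G01 X120.5621 Y93.7697
G01 X74.8671 Y39.4239
G01 X8.6510 Y62.0292
G0 X86.0113 Y8.0021
M3 S752
G01 X97.9113 Y53.1951 F1090
M5
G0 X0.0000 Y0.0000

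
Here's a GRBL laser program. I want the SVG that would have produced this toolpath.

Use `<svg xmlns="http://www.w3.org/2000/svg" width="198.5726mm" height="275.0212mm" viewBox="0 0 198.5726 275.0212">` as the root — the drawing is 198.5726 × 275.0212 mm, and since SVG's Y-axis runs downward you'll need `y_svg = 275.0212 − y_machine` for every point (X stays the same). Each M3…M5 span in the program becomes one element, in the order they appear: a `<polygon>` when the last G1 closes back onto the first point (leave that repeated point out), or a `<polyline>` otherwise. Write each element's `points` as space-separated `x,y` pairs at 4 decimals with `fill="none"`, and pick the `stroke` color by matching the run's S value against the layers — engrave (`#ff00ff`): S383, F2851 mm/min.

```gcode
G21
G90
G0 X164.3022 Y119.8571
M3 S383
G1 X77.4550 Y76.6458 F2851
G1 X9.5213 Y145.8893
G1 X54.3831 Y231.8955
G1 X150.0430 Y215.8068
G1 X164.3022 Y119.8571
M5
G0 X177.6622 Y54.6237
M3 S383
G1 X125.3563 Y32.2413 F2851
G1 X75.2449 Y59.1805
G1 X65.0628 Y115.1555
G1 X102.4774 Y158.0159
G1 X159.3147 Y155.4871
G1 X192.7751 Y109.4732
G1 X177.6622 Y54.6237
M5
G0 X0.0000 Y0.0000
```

<svg xmlns="http://www.w3.org/2000/svg" width="198.5726mm" height="275.0212mm" viewBox="0 0 198.5726 275.0212">
  <polygon points="164.3022,155.1641 77.4550,198.3754 9.5213,129.1319 54.3831,43.1257 150.0430,59.2144" fill="none" stroke="#ff00ff"/>
  <polygon points="177.6622,220.3975 125.3563,242.7799 75.2449,215.8407 65.0628,159.8657 102.4774,117.0053 159.3147,119.5341 192.7751,165.5480" fill="none" stroke="#ff00ff"/>
</svg>

Each laser-on run becomes one SVG element. Flip Y back into SVG space with y_svg = 275.0212 − y_machine. Every run uses S383, so all elements get stroke `#ff00ff` (engrave).

Run 1: The run returns to its start, so emit a `<polygon>` with points (Y-flipped): 164.3022,155.1641 77.4550,198.3754 9.5213,129.1319 54.3831,43.1257 150.0430,59.2144.

Run 2: The run returns to its start, so emit a `<polygon>` with points (Y-flipped): 177.6622,220.3975 125.3563,242.7799 75.2449,215.8407 65.0628,159.8657 102.4774,117.0053 159.3147,119.5341 192.7751,165.5480.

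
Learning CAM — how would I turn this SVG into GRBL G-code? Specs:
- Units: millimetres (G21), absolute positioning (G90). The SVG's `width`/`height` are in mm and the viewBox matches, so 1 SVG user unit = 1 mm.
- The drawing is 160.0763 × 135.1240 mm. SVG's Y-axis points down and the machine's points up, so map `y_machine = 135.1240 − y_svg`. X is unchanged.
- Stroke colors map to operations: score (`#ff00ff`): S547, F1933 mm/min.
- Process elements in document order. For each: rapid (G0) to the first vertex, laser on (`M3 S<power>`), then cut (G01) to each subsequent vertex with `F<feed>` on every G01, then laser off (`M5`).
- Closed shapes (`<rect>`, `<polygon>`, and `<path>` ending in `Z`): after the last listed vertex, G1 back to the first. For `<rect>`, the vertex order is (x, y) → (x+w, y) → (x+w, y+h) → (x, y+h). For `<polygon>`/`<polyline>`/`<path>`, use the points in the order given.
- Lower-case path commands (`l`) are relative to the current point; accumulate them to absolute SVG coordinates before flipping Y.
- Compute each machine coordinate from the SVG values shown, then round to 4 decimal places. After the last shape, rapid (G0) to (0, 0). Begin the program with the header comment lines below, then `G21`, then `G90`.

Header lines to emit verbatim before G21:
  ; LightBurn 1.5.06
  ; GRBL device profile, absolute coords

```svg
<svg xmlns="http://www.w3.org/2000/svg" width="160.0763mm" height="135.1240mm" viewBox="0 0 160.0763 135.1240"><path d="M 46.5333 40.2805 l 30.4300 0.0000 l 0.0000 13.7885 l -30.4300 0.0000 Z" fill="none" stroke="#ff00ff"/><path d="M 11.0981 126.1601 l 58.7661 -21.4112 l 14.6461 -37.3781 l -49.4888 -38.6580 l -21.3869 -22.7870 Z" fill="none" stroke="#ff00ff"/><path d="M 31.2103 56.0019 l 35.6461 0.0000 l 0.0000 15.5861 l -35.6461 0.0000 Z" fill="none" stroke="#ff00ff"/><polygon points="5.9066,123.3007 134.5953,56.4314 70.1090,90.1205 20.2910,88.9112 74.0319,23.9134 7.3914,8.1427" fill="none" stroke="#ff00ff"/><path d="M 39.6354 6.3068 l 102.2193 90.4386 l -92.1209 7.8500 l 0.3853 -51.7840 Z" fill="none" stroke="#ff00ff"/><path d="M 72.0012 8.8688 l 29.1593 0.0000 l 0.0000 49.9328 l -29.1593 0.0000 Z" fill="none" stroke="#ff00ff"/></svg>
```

; LightBurn 1.5.06
; GRBL device profile, absolute coords
G21
G90
G0 X46.5333 Y94.8435
M3 S547
G01 X76.9633 Y94.8435 F1933
G01 X76.9633 Y81.0550 F1933
G01 X46.5333 Y81.0550 F1933
G01 X46.5333 Y94.8435 F1933
M5
G0 X11.0981 Y8.9639
M3 S547
G01 X69.8642 Y30.3751 F1933
G01 X84.5103 Y67.7532 F1933
G01 X35.0215 Y106.4112 F1933
G01 X13.6346 Y129.1982 F1933
G01 X11.0981 Y8.9639 F1933
M5
G0 X31.2103 Y79.1221
M3 S547
G01 X66.8564 Y79.1221 F1933
G01 X66.8564 Y63.5360 F1933
G01 X31.2103 Y63.5360 F1933
G01 X31.2103 Y79.1221 F1933
M5
G0 X5.9066 Y11.8233
M3 S547
G01 X134.5953 Y78.6926 F1933
G01 X70.1090 Y45.0035 F1933
G01 X20.2910 Y46.2128 F1933
G01 X74.0319 Y111.2106 F1933
G01 X7.3914 Y126.9813 F1933
G01 X5.9066 Y11.8233 F1933
M5
G0 X39.6354 Y128.8172
M3 S547
G01 X141.8547 Y38.3786 F1933
G01 X49.7338 Y30.5286 F1933
G01 X50.1191 Y82.3126 F1933
G01 X39.6354 Y128.8172 F1933
M5
G0 X72.0012 Y126.2552
M3 S547
G01 X101.1605 Y126.2552 F1933
G01 X101.1605 Y76.3224 F1933
G01 X72.0012 Y76.3224 F1933
G01 X72.0012 Y126.2552 F1933
M5
G0 X0.0000 Y0.0000

viewBox `0 0 160.0763 135.1240` with mm width/height → 1 unit = 1 mm. Flip: y_m = 135.1240 − y_svg.

**Shape 1** — `<path>` rectangle, stroke `#ff00ff` → score (S547, F1933). Machine vertices: (46.5333,94.8435) → (76.9633,94.8435) → (76.9633,81.0550) → (46.5333,81.0550) → (46.5333,94.8435). Closed: final G1 returns to the first vertex.

**Shape 2** — `<path>` closed polygon, stroke `#ff00ff` → score (S547, F1933). Machine vertices: (11.0981,8.9639) → (69.8642,30.3751) → (84.5103,67.7532) → (35.0215,106.4112) → (13.6346,129.1982) → (11.0981,8.9639). Closed: final G1 returns to the first vertex.

**Shape 3** — `<path>` rectangle, stroke `#ff00ff` → score (S547, F1933). Machine vertices: (31.2103,79.1221) → (66.8564,79.1221) → (66.8564,63.5360) → (31.2103,63.5360) → (31.2103,79.1221). Closed: final G1 returns to the first vertex.

**Shape 4** — `<polygon>` closed polygon, stroke `#ff00ff` → score (S547, F1933). Machine vertices: (5.9066,11.8233) → (134.5953,78.6926) → (70.1090,45.0035) → (20.2910,46.2128) → (74.0319,111.2106) → (7.3914,126.9813) → (5.9066,11.8233). Closed: final G1 returns to the first vertex.

**Shape 5** — `<path>` closed polygon, stroke `#ff00ff` → score (S547, F1933). Machine vertices: (39.6354,128.8172) → (141.8547,38.3786) → (49.7338,30.5286) → (50.1191,82.3126) → (39.6354,128.8172). Closed: final G1 returns to the first vertex.

**Shape 6** — `<path>` rectangle, stroke `#ff00ff` → score (S547, F1933). Machine vertices: (72.0012,126.2552) → (101.1605,126.2552) → (101.1605,76.3224) → (72.0012,76.3224) → (72.0012,126.2552). Closed: final G1 returns to the first vertex.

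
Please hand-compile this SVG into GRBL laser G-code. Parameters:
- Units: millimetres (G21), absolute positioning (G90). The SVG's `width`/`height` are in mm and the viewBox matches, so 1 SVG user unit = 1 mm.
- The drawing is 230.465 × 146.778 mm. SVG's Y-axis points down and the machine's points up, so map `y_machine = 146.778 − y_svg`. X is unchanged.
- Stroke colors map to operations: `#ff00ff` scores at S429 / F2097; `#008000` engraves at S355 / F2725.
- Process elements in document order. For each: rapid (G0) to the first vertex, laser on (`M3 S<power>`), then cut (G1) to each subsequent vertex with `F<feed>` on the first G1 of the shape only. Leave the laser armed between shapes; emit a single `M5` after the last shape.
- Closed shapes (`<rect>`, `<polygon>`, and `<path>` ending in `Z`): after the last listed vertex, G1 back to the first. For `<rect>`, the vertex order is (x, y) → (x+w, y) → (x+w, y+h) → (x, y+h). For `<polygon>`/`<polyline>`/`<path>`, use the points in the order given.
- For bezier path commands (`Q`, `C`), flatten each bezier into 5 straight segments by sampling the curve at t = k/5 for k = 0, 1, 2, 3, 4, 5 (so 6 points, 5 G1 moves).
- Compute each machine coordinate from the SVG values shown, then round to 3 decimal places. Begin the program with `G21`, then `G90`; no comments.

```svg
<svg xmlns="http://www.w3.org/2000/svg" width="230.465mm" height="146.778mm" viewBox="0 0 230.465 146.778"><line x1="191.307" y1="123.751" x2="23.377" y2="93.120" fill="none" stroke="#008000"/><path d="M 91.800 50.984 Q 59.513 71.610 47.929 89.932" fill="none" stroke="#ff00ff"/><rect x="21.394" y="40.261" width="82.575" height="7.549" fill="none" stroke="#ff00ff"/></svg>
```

Since the viewBox matches the mm dimensions, user units are millimetres directly. The only transform is the Y-flip y_m = 146.778 − y_svg.

Shape 1 is a line segment drawn with `<line>`. Its stroke #008000 means engrave at S355, F2725. After flipping Y the toolpath is (191.307,23.027) → (23.377,53.658).

Shape 2 is a quadratic bezier drawn with `<path>`. Its stroke #ff00ff means score at S429, F2097. After flipping Y the toolpath is (91.800,95.794) → (79.713,87.636) → (69.283,79.662) → (60.509,71.872) → (53.391,64.267) → (47.929,56.846).

Shape 3 is a rectangle drawn with `<rect>`. Its stroke #ff00ff means score at S429, F2097. After flipping Y the toolpath is (21.394,106.517) → (103.969,106.517) → (103.969,98.968) → (21.394,98.968) → (21.394,106.517), returning to the start.

G21
G90
G0 X191.307 Y23.027
M3 S355
G1 X23.377 Y53.658 F2725
G0 X91.800 Y95.794
M3 S429
G1 X79.713 Y87.636 F2097
G1 X69.283 Y79.662
G1 X60.509 Y71.872
G1 X53.391 Y64.267
G1 X47.929 Y56.846
G0 X21.394 Y106.517
M3 S429
G1 X103.969 Y106.517 F2097
G1 X103.969 Y98.968
G1 X21.394 Y98.968
G1 X21.394 Y106.517
M5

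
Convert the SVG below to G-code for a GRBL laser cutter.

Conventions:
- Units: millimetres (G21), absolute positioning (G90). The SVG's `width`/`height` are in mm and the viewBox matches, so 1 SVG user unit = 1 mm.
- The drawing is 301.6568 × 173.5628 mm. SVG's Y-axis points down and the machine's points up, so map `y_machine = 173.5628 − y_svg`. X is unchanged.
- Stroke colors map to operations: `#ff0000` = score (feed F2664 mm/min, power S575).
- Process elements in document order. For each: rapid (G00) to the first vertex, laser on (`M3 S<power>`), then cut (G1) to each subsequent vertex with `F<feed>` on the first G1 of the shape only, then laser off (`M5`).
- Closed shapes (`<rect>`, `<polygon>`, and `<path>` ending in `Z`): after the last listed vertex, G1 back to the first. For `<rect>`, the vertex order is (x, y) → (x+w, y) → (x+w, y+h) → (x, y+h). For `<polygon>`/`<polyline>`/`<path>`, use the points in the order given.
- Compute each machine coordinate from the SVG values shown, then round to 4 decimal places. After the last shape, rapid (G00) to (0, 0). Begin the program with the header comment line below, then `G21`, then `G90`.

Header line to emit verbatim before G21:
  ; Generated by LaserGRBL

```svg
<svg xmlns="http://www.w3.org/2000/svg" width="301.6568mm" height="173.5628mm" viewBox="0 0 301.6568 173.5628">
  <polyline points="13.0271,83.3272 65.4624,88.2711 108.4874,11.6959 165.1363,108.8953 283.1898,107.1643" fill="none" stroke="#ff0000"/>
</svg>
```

1 u = 1 mm; y_m = 173.5628 − y.

[1] `<polyline>` open polyline, #ff0000→score S575 F2664: (13.0271,90.2356) → (65.4624,85.2917) → (108.4874,161.8669) → (165.1363,64.6675) → (283.1898,66.3985)

; Generated by LaserGRBL
G21
G90
G00 X13.0271 Y90.2356
M3 S575
G1 X65.4624 Y85.2917 F2664
G1 X108.4874 Y161.8669
G1 X165.1363 Y64.6675
G1 X283.1898 Y66.3985
M5
G00 X0.0000 Y0.0000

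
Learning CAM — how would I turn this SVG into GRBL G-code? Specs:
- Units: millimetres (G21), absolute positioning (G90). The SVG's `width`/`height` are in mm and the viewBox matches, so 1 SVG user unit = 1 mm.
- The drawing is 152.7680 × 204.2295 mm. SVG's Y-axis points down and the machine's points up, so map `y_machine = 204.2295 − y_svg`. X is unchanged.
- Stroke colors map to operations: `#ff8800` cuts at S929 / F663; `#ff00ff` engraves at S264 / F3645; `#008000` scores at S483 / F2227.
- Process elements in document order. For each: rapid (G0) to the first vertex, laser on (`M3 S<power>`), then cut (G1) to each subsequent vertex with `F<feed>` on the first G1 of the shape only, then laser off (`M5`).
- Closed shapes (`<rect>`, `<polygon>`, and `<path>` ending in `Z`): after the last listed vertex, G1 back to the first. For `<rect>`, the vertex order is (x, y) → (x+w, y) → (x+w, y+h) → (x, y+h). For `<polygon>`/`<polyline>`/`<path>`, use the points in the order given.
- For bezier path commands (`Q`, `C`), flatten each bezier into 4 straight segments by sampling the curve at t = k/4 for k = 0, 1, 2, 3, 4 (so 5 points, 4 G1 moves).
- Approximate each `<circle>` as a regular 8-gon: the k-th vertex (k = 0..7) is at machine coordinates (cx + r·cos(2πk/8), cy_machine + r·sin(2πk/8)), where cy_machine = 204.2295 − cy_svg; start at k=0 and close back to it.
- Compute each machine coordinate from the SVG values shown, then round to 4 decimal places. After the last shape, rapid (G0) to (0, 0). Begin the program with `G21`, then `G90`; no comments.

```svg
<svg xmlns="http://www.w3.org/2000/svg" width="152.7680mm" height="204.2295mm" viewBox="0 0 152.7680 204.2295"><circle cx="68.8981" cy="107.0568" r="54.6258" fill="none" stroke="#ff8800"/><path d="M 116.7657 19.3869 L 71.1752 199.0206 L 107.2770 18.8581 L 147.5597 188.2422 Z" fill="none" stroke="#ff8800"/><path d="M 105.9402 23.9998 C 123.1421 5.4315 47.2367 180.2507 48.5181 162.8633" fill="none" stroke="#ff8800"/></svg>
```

Since the viewBox matches the mm dimensions, user units are millimetres directly. The only transform is the Y-flip y_m = 204.2295 − y_svg.

Shape 1 is a circle drawn with `<circle>`. Its stroke #ff8800 means cut at S929, F663. After flipping Y the toolpath is (123.5239,97.1727) → (107.5244,135.7990) → (68.8981,151.7985) → (30.2718,135.7990) → (14.2723,97.1727) → (30.2718,58.5464) → (68.8981,42.5469) → (107.5244,58.5464) → (123.5239,97.1727), returning to the start.

Shape 2 is a closed polygon drawn with `<path>`. Its stroke #ff8800 means cut at S929, F663. After flipping Y the toolpath is (116.7657,184.8426) → (71.1752,5.2089) → (107.2770,185.3714) → (147.5597,15.9873) → (116.7657,184.8426), returning to the start.

Shape 3 is a cubic bezier drawn with `<path>`. Its stroke #ff8800 means cut at S929, F663. After flipping Y the toolpath is (105.9402,180.2297) → (104.0449,163.9207) → (83.1993,111.2408) → (59.3687,58.3395) → (48.5181,41.3662).

G21
G90
G0 X123.5239 Y97.1727
M3 S929
G1 X107.5244 Y135.7990 F663
G1 X68.8981 Y151.7985
G1 X30.2718 Y135.7990
G1 X14.2723 Y97.1727
G1 X30.2718 Y58.5464
G1 X68.8981 Y42.5469
G1 X107.5244 Y58.5464
G1 X123.5239 Y97.1727
M5
G0 X116.7657 Y184.8426
M3 S929
G1 X71.1752 Y5.2089 F663
G1 X107.2770 Y185.3714
G1 X147.5597 Y15.9873
G1 X116.7657 Y184.8426
M5
G0 X105.9402 Y180.2297
M3 S929
G1 X104.0449 Y163.9207 F663
G1 X83.1993 Y111.2408
G1 X59.3687 Y58.3395
G1 X48.5181 Y41.3662
M5
G0 X0.0000 Y0.0000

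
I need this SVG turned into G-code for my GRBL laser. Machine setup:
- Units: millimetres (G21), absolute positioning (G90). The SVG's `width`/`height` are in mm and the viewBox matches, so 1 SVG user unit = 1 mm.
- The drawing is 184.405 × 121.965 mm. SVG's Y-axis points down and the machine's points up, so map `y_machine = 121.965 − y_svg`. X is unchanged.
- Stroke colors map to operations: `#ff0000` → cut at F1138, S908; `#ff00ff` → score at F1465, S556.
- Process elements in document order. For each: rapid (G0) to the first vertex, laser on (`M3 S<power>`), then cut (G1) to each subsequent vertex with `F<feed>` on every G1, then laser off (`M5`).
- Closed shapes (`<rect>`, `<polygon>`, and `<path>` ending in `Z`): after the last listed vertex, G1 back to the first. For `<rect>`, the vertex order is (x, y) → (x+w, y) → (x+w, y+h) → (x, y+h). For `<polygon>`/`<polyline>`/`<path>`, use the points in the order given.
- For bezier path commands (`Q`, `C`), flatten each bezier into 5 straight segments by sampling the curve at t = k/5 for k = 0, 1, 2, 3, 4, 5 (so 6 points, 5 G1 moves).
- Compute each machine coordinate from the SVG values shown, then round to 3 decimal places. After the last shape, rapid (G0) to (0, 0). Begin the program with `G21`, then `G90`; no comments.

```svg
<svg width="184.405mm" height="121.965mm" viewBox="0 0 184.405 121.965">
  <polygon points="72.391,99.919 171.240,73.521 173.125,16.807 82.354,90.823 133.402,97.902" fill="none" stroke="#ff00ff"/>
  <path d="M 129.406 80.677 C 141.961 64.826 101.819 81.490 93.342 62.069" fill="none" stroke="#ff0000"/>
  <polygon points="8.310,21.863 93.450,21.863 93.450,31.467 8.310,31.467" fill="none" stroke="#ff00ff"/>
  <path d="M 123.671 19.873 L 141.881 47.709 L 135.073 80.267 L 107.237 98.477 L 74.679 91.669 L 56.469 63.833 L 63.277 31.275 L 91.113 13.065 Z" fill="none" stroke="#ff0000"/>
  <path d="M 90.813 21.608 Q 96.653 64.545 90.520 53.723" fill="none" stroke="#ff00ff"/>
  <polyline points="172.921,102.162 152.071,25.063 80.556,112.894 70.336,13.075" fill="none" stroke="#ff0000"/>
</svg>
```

1 u = 1 mm; y_m = 121.965 − y.

[1] `<polygon>` closed polygon, #ff00ff→score S556 F1465: (72.391,22.046) → (171.240,48.444) → (173.125,105.158) → (82.354,31.142) → (133.402,24.063) → (72.391,22.046) (closed)

[2] `<path>` cubic bezier, #ff0000→cut S908 F1138: (129.406,41.288) → (131.290,47.446) → (124.577,49.092) → (113.314,49.521) → (101.553,52.025) → (93.342,59.896)

[3] `<polygon>` rectangle, #ff00ff→score S556 F1465: (8.310,100.102) → (93.450,100.102) → (93.450,90.498) → (8.310,90.498) → (8.310,100.102) (closed)

[4] `<path>` regular polygon, #ff0000→cut S908 F1138: (123.671,102.092) → (141.881,74.256) → (135.073,41.698) → (107.237,23.488) → (74.679,30.296) → (56.469,58.132) → (63.277,90.690) → (91.113,108.900) → (123.671,102.092) (closed)

[5] `<path>` quadratic bezier, #ff00ff→score S556 F1465: (90.813,100.357) → (92.670,85.333) → (93.569,74.609) → (93.511,68.186) → (92.494,66.064) → (90.520,68.242)

[6] `<polyline>` open polyline, #ff0000→cut S908 F1138: (172.921,19.803) → (152.071,96.902) → (80.556,9.071) → (70.336,108.890)

G21
G90
G0 X72.391 Y22.046
M3 S556
G1 X171.240 Y48.444 F1465
G1 X173.125 Y105.158 F1465
G1 X82.354 Y31.142 F1465
G1 X133.402 Y24.063 F1465
G1 X72.391 Y22.046 F1465
M5
G0 X129.406 Y41.288
M3 S908
G1 X131.290 Y47.446 F1138
G1 X124.577 Y49.092 F1138
G1 X113.314 Y49.521 F1138
G1 X101.553 Y52.025 F1138
G1 X93.342 Y59.896 F1138
M5
G0 X8.310 Y100.102
M3 S556
G1 X93.450 Y100.102 F1465
G1 X93.450 Y90.498 F1465
G1 X8.310 Y90.498 F1465
G1 X8.310 Y100.102 F1465
M5
G0 X123.671 Y102.092
M3 S908
G1 X141.881 Y74.256 F1138
G1 X135.073 Y41.698 F1138
G1 X107.237 Y23.488 F1138
G1 X74.679 Y30.296 F1138
G1 X56.469 Y58.132 F1138
G1 X63.277 Y90.690 F1138
G1 X91.113 Y108.900 F1138
G1 X123.671 Y102.092 F1138
M5
G0 X90.813 Y100.357
M3 S556
G1 X92.670 Y85.333 F1465
G1 X93.569 Y74.609 F1465
G1 X93.511 Y68.186 F1465
G1 X92.494 Y66.064 F1465
G1 X90.520 Y68.242 F1465
M5
G0 X172.921 Y19.803
M3 S908
G1 X152.071 Y96.902 F1138
G1 X80.556 Y9.071 F1138
G1 X70.336 Y108.890 F1138
M5
G0 X0.000 Y0.000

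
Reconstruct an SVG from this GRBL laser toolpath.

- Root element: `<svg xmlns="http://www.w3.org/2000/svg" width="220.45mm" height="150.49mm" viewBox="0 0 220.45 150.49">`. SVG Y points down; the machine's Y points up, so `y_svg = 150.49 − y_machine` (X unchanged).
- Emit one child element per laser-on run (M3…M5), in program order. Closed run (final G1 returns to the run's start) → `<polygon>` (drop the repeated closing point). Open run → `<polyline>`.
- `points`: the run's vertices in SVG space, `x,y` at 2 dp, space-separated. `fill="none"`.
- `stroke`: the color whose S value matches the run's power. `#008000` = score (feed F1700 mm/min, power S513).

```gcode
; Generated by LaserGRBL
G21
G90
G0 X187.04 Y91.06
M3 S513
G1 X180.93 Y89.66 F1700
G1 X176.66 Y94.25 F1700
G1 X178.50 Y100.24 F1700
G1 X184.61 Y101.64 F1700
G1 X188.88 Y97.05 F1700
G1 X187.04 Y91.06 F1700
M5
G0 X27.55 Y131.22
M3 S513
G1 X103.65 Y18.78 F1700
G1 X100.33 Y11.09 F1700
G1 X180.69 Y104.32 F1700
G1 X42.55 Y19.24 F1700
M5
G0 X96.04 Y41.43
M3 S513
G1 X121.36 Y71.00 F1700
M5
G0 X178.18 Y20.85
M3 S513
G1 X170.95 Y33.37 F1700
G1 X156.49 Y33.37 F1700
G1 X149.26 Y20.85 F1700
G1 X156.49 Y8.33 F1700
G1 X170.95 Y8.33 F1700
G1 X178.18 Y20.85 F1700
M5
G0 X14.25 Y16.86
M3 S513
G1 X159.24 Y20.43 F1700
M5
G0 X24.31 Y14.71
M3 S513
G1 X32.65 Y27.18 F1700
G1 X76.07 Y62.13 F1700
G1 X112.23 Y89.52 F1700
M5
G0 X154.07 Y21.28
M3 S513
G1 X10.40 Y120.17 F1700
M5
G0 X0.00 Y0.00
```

<svg xmlns="http://www.w3.org/2000/svg" width="220.45mm" height="150.49mm" viewBox="0 0 220.45 150.49">
  <polygon points="187.04,59.43 180.93,60.83 176.66,56.24 178.50,50.25 184.61,48.85 188.88,53.44" fill="none" stroke="#008000"/>
  <polyline points="27.55,19.27 103.65,131.71 100.33,139.40 180.69,46.17 42.55,131.25" fill="none" stroke="#008000"/>
  <polyline points="96.04,109.06 121.36,79.49" fill="none" stroke="#008000"/>
  <polygon points="178.18,129.64 170.95,117.12 156.49,117.12 149.26,129.64 156.49,142.16 170.95,142.16" fill="none" stroke="#008000"/>
  <polyline points="14.25,133.63 159.24,130.06" fill="none" stroke="#008000"/>
  <polyline points="24.31,135.78 32.65,123.31 76.07,88.36 112.23,60.97" fill="none" stroke="#008000"/>
  <polyline points="154.07,129.21 10.40,30.32" fill="none" stroke="#008000"/>
</svg>

Each laser-on run becomes one SVG element. Flip Y back into SVG space with y_svg = 150.49 − y_machine. Every run uses S513, so all elements get stroke `#008000` (score).

Run 1: The run returns to its start, so emit a `<polygon>` with points (Y-flipped): 187.04,59.43 180.93,60.83 176.66,56.24 178.50,50.25 184.61,48.85 188.88,53.44.

Run 2: The run is open, so emit a `<polyline>` with points (Y-flipped): 27.55,19.27 103.65,131.71 100.33,139.40 180.69,46.17 42.55,131.25.

Run 3: The run is open, so emit a `<polyline>` with points (Y-flipped): 96.04,109.06 121.36,79.49.

Run 4: The run returns to its start, so emit a `<polygon>` with points (Y-flipped): 178.18,129.64 170.95,117.12 156.49,117.12 149.26,129.64 156.49,142.16 170.95,142.16.

Run 5: The run is open, so emit a `<polyline>` with points (Y-flipped): 14.25,133.63 159.24,130.06.

Run 6: The run is open, so emit a `<polyline>` with points (Y-flipped): 24.31,135.78 32.65,123.31 76.07,88.36 112.23,60.97.

Run 7: The run is open, so emit a `<polyline>` with points (Y-flipped): 154.07,129.21 10.40,30.32.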